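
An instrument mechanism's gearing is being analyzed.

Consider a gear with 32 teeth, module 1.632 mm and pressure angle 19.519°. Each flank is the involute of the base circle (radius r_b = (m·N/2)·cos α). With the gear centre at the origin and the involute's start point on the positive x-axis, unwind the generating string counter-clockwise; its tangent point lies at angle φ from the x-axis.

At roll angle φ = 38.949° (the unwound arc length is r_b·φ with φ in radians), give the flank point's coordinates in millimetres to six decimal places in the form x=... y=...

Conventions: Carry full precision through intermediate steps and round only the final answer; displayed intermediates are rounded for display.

class = single-mesh tooth geometry [base-circle involute, m = 1.632, 32T]
pitch radius r_p = m·N/2 = 1.632·32/2 = 26.112000
base radius r_b = r_p·cos α = 26.112000·cos 19.519° = 24.611363
roll angle φ = 38.949° = 0.67978829 rad
x = r_b·(cos φ + φ·sin φ) = 29.657678
y = r_b·(sin φ − φ·cos φ) = 2.459981

x=29.657678 y=2.459981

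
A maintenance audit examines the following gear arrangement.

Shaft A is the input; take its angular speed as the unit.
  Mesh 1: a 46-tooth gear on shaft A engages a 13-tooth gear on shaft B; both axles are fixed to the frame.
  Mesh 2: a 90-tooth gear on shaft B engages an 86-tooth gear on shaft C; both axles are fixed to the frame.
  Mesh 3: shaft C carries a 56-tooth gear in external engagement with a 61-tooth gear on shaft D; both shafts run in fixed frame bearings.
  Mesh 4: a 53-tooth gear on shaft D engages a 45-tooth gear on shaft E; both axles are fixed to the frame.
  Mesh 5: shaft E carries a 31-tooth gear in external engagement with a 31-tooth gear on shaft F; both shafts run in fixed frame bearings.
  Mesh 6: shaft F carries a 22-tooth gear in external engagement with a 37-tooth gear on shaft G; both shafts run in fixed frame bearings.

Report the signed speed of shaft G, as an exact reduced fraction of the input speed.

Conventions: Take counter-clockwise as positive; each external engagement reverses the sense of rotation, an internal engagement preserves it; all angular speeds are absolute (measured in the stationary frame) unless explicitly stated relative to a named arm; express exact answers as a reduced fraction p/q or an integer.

6-mesh fixed-axis compound train (all bearings frame-fixed)
mesh 1 [46T→13T]: |ω|/ω_in = 1×46/13 = 46/13, sense flips to −
mesh 2 [90T→86T]: |ω|/ω_in = (46/13)×90/86 = 2070/559, sense flips to +
mesh 3 [56T→61T]: |ω|/ω_in = (2070/559)×56/61 = 115920/34099, sense flips to −
mesh 4 [53T→45T]: |ω|/ω_in = (115920/34099)×53/45 = 136528/34099, sense flips to +
mesh 5 [31T→31T]: |ω|/ω_in = (136528/34099)×31/31 = 136528/34099, sense flips to −
mesh 6 [22T→37T]: |ω|/ω_in = (136528/34099)×22/37 = 3003616/1261663, sense flips to +
signed output speed (× input speed) = 3003616/1261663

3003616/1261663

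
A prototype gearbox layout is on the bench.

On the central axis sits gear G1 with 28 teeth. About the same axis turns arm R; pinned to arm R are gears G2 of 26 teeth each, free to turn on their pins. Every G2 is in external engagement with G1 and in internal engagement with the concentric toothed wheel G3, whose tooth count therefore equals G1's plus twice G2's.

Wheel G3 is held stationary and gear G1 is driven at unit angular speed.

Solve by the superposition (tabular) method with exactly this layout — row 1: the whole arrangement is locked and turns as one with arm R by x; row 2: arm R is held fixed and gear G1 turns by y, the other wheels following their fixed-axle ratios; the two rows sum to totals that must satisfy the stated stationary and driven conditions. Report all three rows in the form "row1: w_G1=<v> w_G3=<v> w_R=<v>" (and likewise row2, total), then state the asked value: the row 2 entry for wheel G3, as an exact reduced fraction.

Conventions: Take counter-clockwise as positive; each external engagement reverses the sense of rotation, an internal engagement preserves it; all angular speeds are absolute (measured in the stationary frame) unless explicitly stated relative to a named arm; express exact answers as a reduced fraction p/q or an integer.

recognized (axles ride arm R): planetary set, 28/26/80 teeth
superposition row 1 [locked train]: every member turns x
row 2 (arm held, sun turns y): ω_ring = −(28/80)·y, ω_arm = 0
boundary: total ω_ring = x − (28/80)·y = 0 and total ω_sun = x + y = 1  ⇒  y = 20/27, x = 7/27
row 2 ring = −(28/80)·20/27 = -7/27
totals (row 1 + row 2): sun 7/27 + 20/27 = 1, ring 7/27 + (-7/27) = 0, arm 7/27 + 0 = 7/27
asked cell (row2, ring) = -7/27

row1: w_G1=7/27 w_G3=7/27 w_R=7/27
row2: w_G1=20/27 w_G3=-7/27 w_R=0
total: w_G1=1 w_G3=0 w_R=7/27
asked value: -7/27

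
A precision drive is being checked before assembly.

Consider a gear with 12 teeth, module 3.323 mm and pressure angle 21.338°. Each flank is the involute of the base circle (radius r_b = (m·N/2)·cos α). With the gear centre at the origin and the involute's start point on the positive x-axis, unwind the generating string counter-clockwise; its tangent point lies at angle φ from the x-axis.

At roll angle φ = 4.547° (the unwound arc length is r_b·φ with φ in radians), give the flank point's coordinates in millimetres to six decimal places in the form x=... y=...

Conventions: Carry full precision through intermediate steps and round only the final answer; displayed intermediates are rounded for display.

x=18.629641 y=0.003092

topology: single-mesh involute geometry — m = 3.323, N = 12
pitch radius r_p = m·N/2 = 3.323·12/2 = 19.938000
base radius r_b = r_p·cos α = 19.938000·cos 21.338° = 18.571252
roll angle φ = 4.547° = 0.07936012 rad
x = r_b·(cos φ + φ·sin φ) = 18.629641
y = r_b·(sin φ − φ·cos φ) = 0.003092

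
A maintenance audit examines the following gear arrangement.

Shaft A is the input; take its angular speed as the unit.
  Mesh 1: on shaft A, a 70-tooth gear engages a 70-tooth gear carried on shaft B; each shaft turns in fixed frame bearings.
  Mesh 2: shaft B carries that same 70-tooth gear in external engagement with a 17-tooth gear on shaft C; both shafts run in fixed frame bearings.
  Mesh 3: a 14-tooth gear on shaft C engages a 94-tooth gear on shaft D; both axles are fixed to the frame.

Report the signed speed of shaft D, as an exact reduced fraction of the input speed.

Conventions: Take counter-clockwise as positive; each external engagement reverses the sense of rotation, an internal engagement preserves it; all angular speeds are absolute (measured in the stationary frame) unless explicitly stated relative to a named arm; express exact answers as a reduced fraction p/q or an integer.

3-mesh fixed-axis compound train (all bearings frame-fixed)
mesh 1 [70T→70T]: |ω|/ω_in = 1×70/70 = 1, sense flips to −
mesh 2 [70T→17T]: |ω|/ω_in = 1×70/17 = 70/17, sense flips to +
mesh 3 [14T→94T]: |ω|/ω_in = (70/17)×14/94 = 490/799, sense flips to −
signed output speed (× input speed) = -490/799

-490/799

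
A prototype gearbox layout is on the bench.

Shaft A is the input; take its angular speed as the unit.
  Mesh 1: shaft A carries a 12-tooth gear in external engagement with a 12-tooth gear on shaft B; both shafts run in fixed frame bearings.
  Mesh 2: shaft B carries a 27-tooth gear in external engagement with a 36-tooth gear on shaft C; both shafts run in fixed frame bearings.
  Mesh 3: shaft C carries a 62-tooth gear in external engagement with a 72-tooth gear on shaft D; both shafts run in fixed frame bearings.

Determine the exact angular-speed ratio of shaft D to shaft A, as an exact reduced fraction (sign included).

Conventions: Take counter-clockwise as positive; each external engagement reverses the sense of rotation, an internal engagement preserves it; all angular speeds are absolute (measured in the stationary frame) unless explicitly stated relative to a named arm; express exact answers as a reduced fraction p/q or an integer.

-31/48

class = fixed-axis compound train [3 meshes; 3 ratios multiply, 3 sense flips]
mesh 1 [12T→12T]: running ratio 1, sense −
mesh 2 [27T→36T]: running ratio 3/4, sense +
mesh 3 [62T→72T]: running ratio 31/48, sense −
ω_out/ω_in = -31/48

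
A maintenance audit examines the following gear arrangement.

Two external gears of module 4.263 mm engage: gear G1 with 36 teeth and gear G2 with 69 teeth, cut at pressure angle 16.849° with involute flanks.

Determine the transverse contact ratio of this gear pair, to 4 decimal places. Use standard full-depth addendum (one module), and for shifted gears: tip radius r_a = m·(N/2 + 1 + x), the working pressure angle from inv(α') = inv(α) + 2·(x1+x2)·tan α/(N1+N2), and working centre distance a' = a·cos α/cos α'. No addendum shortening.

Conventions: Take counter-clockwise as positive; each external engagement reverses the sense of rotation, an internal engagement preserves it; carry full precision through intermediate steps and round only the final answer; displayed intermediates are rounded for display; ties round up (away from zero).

1.9406

class = single-mesh tooth geometry [involute pair 36T × 69T, m = 4.263]
base radii: r_b1 = 73.439960, r_b2 = 140.759924
tip radii: r_a1 = 80.997000, r_a2 = 151.336500
no profile shift: α' = α, a' = a
action lengths: √(r_a1²−r_b1²) = 34.162644, √(r_a2²−r_b2²) = 55.582193
base pitch p_b = π·m·cos α = 12.817691
CR = (34.162644 + 55.582193 − 223.807500·sin 16.84900°)/12.817691 = 1.940610
contact ratio ≈ 1.9406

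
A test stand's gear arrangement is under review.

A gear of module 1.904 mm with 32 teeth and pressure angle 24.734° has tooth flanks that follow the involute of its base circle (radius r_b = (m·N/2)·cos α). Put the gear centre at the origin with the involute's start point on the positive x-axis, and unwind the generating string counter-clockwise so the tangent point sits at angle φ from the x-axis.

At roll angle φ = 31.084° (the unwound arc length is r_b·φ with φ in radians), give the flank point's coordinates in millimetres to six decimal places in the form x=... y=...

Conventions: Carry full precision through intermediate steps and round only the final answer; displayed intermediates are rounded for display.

x=31.446369 y=1.429822

class = single-mesh tooth geometry [base-circle involute, m = 1.904, 32T]
pitch radius r_p = m·N/2 = 1.904·32/2 = 30.464000
base radius r_b = r_p·cos α = 30.464000·cos 24.734° = 27.669234
roll angle φ = 31.084° = 0.54251814 rad
x = r_b·(cos φ + φ·sin φ) = 31.446369
y = r_b·(sin φ − φ·cos φ) = 1.429822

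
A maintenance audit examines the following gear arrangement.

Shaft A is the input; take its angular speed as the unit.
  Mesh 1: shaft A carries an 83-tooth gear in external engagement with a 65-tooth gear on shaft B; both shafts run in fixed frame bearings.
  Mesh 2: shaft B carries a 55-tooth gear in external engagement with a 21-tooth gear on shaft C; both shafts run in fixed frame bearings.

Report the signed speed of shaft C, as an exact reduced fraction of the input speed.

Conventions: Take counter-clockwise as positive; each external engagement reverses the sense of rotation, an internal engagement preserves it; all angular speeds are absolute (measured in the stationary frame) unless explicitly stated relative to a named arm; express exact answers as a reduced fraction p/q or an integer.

2-mesh fixed-axis compound train (all bearings frame-fixed)
mesh 1 [83T→65T]: |ω|/ω_in = 1×83/65 = 83/65, sense flips to −
mesh 2 [55T→21T]: |ω|/ω_in = (83/65)×55/21 = 913/273, sense flips to +
signed output speed (× input speed) = 913/273

913/273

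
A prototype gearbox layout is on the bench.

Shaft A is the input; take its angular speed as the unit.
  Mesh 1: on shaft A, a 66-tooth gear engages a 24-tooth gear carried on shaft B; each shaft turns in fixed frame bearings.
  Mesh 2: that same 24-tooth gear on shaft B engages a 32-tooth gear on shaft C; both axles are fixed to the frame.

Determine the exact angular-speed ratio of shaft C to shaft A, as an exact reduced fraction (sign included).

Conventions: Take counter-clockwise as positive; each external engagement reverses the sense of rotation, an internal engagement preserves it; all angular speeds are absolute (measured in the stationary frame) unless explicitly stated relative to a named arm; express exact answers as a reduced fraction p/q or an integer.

class = fixed-axis compound train [2 meshes; 2 ratios multiply, 2 sense flips]
mesh 1 [66T→24T]: running ratio 11/4, sense −
mesh 2 [24T→32T]: running ratio 33/16, sense +
ω_out/ω_in = 33/16

33/16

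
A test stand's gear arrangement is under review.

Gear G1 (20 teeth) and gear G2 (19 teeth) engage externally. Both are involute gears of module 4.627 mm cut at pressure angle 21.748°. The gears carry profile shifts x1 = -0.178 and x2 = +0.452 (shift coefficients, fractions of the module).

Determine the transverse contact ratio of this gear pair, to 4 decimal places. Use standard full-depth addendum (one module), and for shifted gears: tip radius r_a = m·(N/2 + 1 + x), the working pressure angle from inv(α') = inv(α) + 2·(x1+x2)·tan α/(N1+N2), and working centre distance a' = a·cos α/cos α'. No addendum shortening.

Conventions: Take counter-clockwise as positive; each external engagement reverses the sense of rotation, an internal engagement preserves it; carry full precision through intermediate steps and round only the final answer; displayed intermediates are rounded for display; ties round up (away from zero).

1.4164

class = single-mesh tooth geometry [involute pair 20T × 19T, m = 4.627]
base radii: r_b1 = 42.976616, r_b2 = 40.827786
tip radii: r_a1 = 50.073394, r_a2 = 50.674904
inv(α') = inv(21.748°) + 2·(-0.178+0.452)·tan α/(20+19) = 0.02495020  ⇒  α' = 23.58758°
a' = a·cos α / cos α' = 90.2265·cos 21.748°/cos 23.58758° = 91.444649
action lengths: √(r_a1²−r_b1²) = 25.697378, √(r_a2²−r_b2²) = 30.017292
base pitch p_b = π·m·cos α = 13.501502
CR = (25.697378 + 30.017292 − 91.444649·sin 23.58758°)/13.501502 = 1.416365
contact ratio ≈ 1.4164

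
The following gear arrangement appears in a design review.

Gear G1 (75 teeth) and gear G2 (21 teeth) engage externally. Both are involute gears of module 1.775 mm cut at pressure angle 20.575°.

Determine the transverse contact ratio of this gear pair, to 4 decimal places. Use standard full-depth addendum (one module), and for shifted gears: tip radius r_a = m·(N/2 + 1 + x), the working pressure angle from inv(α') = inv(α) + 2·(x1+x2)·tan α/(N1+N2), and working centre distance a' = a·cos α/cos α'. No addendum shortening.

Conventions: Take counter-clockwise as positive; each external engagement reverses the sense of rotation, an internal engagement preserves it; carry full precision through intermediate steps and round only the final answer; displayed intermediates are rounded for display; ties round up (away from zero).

1.6661

single-mesh involute tooth geometry (75T engaging 21T at module 1.775)
base radii: r_b1 = 62.316676, r_b2 = 17.448669
tip radii: r_a1 = 68.337500, r_a2 = 20.412500
no profile shift: α' = α, a' = a
action lengths: √(r_a1²−r_b1²) = 28.047208, √(r_a2²−r_b2²) = 10.593116
base pitch p_b = π·m·cos α = 5.220630
CR = (28.047208 + 10.593116 − 85.200000·sin 20.57500°)/5.220630 = 1.666124
contact ratio ≈ 1.6661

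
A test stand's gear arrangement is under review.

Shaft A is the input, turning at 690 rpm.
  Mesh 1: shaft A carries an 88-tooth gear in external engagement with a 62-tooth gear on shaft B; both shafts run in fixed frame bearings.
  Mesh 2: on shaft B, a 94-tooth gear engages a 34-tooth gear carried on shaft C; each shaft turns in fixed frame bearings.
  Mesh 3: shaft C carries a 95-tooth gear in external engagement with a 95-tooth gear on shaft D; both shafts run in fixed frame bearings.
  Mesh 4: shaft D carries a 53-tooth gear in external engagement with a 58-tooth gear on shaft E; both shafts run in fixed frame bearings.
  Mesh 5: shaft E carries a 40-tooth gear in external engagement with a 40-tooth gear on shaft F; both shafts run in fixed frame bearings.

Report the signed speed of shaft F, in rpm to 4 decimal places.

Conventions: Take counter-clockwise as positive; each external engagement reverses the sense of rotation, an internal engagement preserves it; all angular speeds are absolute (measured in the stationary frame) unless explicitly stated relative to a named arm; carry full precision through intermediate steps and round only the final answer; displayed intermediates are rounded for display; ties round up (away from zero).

recognized (6 fixed axles, 5 meshes): fixed-axis compound train
mesh 1 [88T→62T]: ω = 690.0000×88/62 = 979.3548 rpm, sense flips to −
mesh 2 [94T→34T]: ω = 979.3548×94/34 = 2707.6281 rpm, sense flips to +
mesh 3 [95T→95T]: ω = 2707.6281×95/95 = 2707.6281 rpm, sense flips to −
mesh 4 [53T→58T]: ω = 2707.6281×53/58 = 2474.2119 rpm, sense flips to +
mesh 5 [40T→40T]: ω = 2474.2119×40/40 = 2474.2119 rpm, sense flips to −
signed output speed = -2474.2119 rpm

-2474.2119 rpm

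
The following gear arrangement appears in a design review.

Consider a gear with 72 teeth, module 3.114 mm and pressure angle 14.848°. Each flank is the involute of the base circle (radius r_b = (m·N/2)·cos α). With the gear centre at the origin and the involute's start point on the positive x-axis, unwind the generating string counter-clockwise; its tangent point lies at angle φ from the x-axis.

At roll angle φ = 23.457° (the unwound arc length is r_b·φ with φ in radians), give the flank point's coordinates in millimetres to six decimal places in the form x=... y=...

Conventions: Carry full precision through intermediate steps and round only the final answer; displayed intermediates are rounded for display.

class = single-mesh tooth geometry [base-circle involute, m = 3.114, 72T]
pitch radius r_p = m·N/2 = 3.114·72/2 = 112.104000
base radius r_b = r_p·cos α = 112.104000·cos 14.848° = 108.360741
roll angle φ = 23.457° = 0.40940188 rad
x = r_b·(cos φ + φ·sin φ) = 117.064912
y = r_b·(sin φ − φ·cos φ) = 2.437269

x=117.064912 y=2.437269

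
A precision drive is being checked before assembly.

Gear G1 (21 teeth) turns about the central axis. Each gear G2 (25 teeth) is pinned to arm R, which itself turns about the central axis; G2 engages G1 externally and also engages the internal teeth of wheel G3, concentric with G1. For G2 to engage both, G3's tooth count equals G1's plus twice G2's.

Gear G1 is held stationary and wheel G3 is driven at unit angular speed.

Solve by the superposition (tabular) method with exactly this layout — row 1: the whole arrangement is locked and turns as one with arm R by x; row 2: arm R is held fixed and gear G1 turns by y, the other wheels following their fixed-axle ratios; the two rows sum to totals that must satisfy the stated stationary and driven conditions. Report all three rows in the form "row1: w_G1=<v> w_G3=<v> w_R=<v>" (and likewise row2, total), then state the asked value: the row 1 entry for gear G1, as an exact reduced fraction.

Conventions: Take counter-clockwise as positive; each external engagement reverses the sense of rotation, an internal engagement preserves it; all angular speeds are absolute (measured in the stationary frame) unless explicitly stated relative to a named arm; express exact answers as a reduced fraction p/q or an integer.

row1: w_G1=71/92 w_G3=71/92 w_R=71/92
row2: w_G1=-71/92 w_G3=21/92 w_R=0
total: w_G1=0 w_G3=1 w_R=71/92
asked value: 71/92

class = planetary set [G3 = 21+2·25 = 71; Willis about the carrier]
row 1: whole set turns with the arm by x
row 2: sun turns y, ring = −(21/71)·y, arm 0
boundary: total ω_sun = x + y = 0 and total ω_ring = x − (21/71)·y = 1  ⇒  y = -71/92, x = 71/92
row 2 ring = −(21/71)·(-71/92) = 21/92
totals (row 1 + row 2): sun 71/92 + (-71/92) = 0, ring 71/92 + 21/92 = 1, arm 71/92 + 0 = 71/92
asked cell (row1, sun) = 71/92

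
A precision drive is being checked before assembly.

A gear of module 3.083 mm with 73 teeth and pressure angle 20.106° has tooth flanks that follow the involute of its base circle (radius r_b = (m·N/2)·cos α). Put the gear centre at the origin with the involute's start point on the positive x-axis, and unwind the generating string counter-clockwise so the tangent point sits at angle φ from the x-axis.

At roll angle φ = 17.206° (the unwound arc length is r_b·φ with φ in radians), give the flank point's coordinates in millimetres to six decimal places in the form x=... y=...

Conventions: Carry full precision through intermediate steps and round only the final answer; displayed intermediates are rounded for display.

x=110.329657 y=0.945340

recognized (one wheel, involute flank): single-mesh tooth geometry, m = 3.083, N = 73
pitch radius r_p = m·N/2 = 3.083·73/2 = 112.529500
base radius r_b = r_p·cos α = 112.529500·cos 20.106° = 105.671756
roll angle φ = 17.206° = 0.30030135 rad
x = r_b·(cos φ + φ·sin φ) = 110.329657
y = r_b·(sin φ − φ·cos φ) = 0.945340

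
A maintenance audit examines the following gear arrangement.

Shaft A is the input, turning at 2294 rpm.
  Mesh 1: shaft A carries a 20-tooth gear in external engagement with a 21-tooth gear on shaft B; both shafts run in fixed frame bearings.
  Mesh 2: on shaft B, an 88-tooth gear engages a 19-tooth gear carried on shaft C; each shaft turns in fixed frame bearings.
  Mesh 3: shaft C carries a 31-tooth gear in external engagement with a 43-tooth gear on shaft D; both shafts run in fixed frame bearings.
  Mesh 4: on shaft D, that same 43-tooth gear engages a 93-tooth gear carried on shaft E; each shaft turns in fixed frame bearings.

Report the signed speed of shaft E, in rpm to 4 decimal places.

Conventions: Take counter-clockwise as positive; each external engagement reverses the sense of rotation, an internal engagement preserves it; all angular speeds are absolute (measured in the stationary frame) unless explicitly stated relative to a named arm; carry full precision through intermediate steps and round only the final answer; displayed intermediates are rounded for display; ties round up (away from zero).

topology: fixed-axis compound train — 4 meshes, A→E
mesh 1 [20T→21T]: ω = 2294.0000×20/21 = 2184.7619 rpm, sense flips to −
mesh 2 [88T→19T]: ω = 2184.7619×88/19 = 10118.8972 rpm, sense flips to +
mesh 3 [31T→43T]: ω = 10118.8972×31/43 = 7295.0189 rpm, sense flips to −
mesh 4 [43T→93T]: ω = 7295.0189×43/93 = 3372.9657 rpm, sense flips to +
signed output speed = +3372.9657 rpm

+3372.9657 rpm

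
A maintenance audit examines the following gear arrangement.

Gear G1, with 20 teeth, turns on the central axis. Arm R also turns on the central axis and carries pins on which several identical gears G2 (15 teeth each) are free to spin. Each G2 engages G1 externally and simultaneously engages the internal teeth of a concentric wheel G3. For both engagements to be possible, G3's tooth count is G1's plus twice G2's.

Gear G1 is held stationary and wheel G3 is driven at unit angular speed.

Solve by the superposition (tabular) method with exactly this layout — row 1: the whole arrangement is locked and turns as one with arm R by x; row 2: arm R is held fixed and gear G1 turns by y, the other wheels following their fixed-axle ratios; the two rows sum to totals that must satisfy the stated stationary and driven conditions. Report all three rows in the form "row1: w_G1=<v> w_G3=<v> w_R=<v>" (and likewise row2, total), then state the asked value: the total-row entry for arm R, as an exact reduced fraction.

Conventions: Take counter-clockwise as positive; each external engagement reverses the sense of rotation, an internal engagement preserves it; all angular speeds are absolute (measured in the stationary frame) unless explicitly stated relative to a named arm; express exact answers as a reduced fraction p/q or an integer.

row1: w_G1=5/7 w_G3=5/7 w_R=5/7
row2: w_G1=-5/7 w_G3=2/7 w_R=0
total: w_G1=0 w_G3=1 w_R=5/7
asked value: 5/7

recognized (axles ride arm R): planetary set, 20/15/50 teeth
row 1 — lock + rotate with arm: ω_sun = ω_ring = ω_arm = x
row 2 (arm held, sun turns y): ω_ring = −(20/50)·y, ω_arm = 0
boundary: total ω_sun = x + y = 0 and total ω_ring = x − (20/50)·y = 1  ⇒  y = -5/7, x = 5/7
row 2 ring = −(20/50)·(-5/7) = 2/7
totals (row 1 + row 2): sun 5/7 + (-5/7) = 0, ring 5/7 + 2/7 = 1, arm 5/7 + 0 = 5/7
asked cell (total, arm) = 5/7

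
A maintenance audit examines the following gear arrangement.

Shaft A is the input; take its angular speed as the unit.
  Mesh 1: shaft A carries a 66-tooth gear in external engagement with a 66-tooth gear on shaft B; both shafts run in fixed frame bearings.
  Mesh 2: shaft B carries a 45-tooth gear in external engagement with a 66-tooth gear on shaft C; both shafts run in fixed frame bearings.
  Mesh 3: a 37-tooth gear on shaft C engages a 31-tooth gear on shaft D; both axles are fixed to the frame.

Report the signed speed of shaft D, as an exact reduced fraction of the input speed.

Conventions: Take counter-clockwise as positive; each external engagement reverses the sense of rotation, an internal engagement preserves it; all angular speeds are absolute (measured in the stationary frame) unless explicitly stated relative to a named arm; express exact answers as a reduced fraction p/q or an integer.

-555/682

3-mesh fixed-axis compound train (all bearings frame-fixed)
mesh 1 [66T→66T]: |ω|/ω_in = 1×66/66 = 1, sense flips to −
mesh 2 [45T→66T]: |ω|/ω_in = 1×45/66 = 15/22, sense flips to +
mesh 3 [37T→31T]: |ω|/ω_in = (15/22)×37/31 = 555/682, sense flips to −
signed output speed (× input speed) = -555/682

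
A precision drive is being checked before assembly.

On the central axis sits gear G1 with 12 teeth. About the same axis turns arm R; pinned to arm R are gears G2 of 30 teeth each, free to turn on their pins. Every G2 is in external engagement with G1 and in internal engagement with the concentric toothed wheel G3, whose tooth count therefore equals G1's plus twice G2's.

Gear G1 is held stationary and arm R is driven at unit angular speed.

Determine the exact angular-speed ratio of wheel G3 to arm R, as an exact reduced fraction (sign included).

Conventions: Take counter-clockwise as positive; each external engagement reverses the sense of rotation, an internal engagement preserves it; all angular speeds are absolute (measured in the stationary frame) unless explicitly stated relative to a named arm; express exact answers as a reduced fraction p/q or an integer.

planetary set (12T centre, 30T on arm, 72T internal) — Willis relation
ring teeth: 12 + 2·30 = 72
12(ω_sun−ω_arm) = −72(ω_ring−ω_arm),  ω_sun = 0, ω_arm = 1
ω_ring = 1 − (12/72)(0−1) = 7/6
ω_out/ω_in = 7/6

7/6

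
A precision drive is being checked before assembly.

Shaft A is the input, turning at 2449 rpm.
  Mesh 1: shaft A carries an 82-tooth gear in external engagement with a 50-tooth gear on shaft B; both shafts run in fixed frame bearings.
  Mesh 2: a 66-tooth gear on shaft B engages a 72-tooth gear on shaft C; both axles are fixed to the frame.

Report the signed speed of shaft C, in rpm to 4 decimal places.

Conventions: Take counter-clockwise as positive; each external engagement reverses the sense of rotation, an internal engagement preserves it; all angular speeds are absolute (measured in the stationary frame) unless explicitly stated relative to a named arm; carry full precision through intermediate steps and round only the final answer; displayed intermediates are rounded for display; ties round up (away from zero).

recognized (3 fixed axles, 2 meshes): fixed-axis compound train
mesh 1 [82T→50T]: ω = 2449.0000×82/50 = 4016.3600 rpm, sense flips to −
mesh 2 [66T→72T]: ω = 4016.3600×66/72 = 3681.6633 rpm, sense flips to +
signed output speed = +3681.6633 rpm

+3681.6633 rpm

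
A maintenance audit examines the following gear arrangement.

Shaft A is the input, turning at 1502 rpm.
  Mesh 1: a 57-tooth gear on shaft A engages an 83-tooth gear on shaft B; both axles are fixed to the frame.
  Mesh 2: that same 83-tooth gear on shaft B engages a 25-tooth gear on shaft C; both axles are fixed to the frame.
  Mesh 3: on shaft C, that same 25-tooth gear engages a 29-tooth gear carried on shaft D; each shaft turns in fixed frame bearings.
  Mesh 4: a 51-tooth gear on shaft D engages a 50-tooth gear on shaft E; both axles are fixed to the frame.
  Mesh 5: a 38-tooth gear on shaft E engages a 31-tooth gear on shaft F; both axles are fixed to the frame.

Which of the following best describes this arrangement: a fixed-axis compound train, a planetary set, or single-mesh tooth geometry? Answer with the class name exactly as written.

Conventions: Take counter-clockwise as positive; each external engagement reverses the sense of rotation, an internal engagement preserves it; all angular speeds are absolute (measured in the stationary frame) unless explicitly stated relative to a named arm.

recognized (6 fixed axles, 5 meshes): fixed-axis compound train
classification: fixed-axis compound train

fixed-axis compound train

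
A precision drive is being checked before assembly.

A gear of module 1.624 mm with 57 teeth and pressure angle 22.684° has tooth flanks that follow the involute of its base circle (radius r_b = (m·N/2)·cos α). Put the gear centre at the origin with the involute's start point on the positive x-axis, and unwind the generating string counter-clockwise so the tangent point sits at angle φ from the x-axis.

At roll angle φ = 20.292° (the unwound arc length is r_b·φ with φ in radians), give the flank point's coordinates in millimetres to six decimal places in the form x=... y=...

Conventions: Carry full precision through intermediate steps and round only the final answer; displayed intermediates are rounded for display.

recognized (one wheel, involute flank): single-mesh tooth geometry, m = 1.624, N = 57
pitch radius r_p = m·N/2 = 1.624·57/2 = 46.284000
base radius r_b = r_p·cos α = 46.284000·cos 22.684° = 42.703739
roll angle φ = 20.292° = 0.35416221 rad
x = r_b·(cos φ + φ·sin φ) = 45.298524
y = r_b·(sin φ − φ·cos φ) = 0.624445

x=45.298524 y=0.624445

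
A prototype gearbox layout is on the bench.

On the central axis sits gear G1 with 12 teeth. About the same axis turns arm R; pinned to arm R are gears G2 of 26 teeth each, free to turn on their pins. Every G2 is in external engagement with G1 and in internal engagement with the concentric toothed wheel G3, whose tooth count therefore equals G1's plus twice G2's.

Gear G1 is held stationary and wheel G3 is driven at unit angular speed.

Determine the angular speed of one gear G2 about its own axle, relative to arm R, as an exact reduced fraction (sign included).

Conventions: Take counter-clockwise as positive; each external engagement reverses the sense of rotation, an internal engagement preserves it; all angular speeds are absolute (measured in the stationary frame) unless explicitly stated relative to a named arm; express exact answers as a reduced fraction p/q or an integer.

topology: planetary set — G1 12T / G2 26T / G3 64T, arm = carrier (Willis)
ring teeth: 12 + 2·26 = 64
12(ω_sun−ω_arm) = −64(ω_ring−ω_arm),  ω_sun = 0, ω_ring = 1
12(0−ω_arm) = −64(1−ω_arm)  ⇒  76·ω_arm = 64  ⇒  ω_arm = 16/19
sun–planet mesh: 12·(0−16/19) = −26·(ω_p−ω_arm)  ⇒  ω_p−ω_arm = 96/247
exact speed ratio = 96/247

96/247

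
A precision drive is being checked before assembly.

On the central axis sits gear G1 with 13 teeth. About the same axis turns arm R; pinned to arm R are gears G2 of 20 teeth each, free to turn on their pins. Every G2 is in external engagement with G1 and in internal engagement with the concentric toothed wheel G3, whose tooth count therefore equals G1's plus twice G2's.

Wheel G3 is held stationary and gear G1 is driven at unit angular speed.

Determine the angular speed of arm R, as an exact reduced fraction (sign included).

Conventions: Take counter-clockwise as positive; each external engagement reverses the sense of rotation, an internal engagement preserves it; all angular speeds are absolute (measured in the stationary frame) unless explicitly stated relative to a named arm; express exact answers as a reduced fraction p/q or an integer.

13/66

planetary set (13T centre, 20T on arm, 53T internal) — Willis relation
ring teeth: 13 + 2·20 = 53
13(ω_sun−ω_arm) = −53(ω_ring−ω_arm),  ω_ring = 0, ω_sun = 1
13(1−ω_arm) = −53(0−ω_arm)  ⇒  66·ω_arm = 13  ⇒  ω_arm = 13/66
exact speed ratio = 13/66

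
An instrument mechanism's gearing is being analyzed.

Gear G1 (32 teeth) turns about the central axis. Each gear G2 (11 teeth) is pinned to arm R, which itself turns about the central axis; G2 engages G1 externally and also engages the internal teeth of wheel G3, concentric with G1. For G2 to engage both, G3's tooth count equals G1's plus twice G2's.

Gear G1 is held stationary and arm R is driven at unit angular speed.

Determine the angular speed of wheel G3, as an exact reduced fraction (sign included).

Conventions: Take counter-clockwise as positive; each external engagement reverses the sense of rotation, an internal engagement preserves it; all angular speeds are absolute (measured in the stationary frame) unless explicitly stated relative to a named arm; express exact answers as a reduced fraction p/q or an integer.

43/27

class = planetary set [G3 = 32+2·11 = 54; Willis about the carrier]
ring teeth: 32 + 2·11 = 54
32(ω_sun−ω_arm) = −54(ω_ring−ω_arm),  ω_sun = 0, ω_arm = 1
ω_ring = 1 − (32/54)(0−1) = 43/27
exact speed ratio = 43/27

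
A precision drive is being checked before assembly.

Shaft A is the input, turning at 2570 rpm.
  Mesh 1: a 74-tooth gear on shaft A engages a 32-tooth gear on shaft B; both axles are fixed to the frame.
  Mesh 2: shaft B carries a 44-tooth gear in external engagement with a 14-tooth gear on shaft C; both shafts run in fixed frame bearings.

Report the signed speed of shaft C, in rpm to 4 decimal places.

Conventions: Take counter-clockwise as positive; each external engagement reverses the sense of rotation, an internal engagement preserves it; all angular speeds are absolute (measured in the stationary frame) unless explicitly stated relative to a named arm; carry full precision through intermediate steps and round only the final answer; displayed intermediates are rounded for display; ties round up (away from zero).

+18678.3929 rpm

recognized (3 fixed axles, 2 meshes): fixed-axis compound train
mesh 1 [74T→32T]: ω = 2570.0000×74/32 = 5943.1250 rpm, sense flips to −
mesh 2 [44T→14T]: ω = 5943.1250×44/14 = 18678.3929 rpm, sense flips to +
signed output speed = +18678.3929 rpm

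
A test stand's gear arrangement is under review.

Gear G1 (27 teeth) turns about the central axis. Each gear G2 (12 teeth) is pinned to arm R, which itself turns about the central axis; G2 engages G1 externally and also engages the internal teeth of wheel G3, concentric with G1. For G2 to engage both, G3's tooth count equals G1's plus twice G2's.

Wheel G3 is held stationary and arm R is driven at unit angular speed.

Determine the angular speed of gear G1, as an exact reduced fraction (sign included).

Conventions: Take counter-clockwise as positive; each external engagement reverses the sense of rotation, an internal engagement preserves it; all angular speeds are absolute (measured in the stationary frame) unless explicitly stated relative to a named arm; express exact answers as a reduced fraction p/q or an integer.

26/9

recognized (axles ride arm R): planetary set, 27/12/51 teeth
ring teeth: 27 + 2·12 = 51
27(ω_sun−ω_arm) = −51(ω_ring−ω_arm),  ω_ring = 0, ω_arm = 1
ω_sun = 1 − (51/27)(0−1) = 26/9
exact speed ratio = 26/9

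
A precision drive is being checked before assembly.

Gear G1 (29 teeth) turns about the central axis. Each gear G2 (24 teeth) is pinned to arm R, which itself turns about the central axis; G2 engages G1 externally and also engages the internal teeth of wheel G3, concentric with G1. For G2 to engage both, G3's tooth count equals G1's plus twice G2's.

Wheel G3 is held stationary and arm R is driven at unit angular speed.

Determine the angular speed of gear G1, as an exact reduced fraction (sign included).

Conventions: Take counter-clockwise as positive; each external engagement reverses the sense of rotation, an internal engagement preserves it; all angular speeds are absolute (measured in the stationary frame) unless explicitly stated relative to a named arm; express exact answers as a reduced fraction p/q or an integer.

106/29

recognized (axles ride arm R): planetary set, 29/24/77 teeth
ring teeth: 29 + 2·24 = 77
29(ω_sun−ω_arm) = −77(ω_ring−ω_arm),  ω_ring = 0, ω_arm = 1
ω_sun = 1 − (77/29)(0−1) = 106/29
exact speed ratio = 106/29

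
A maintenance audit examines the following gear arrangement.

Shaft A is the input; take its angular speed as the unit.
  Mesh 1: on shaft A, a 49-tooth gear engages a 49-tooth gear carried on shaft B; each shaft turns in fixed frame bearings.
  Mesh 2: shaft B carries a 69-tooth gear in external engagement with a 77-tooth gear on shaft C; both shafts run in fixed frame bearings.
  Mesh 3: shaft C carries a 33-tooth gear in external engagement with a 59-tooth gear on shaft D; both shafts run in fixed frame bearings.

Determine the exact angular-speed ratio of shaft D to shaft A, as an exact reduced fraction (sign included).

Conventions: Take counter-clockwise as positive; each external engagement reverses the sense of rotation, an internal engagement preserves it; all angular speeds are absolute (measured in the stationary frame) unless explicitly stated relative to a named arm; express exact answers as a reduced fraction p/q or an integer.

class = fixed-axis compound train [3 meshes; 3 ratios multiply, 3 sense flips]
mesh 1 [49T→49T]: running ratio 1, sense −
mesh 2 [69T→77T]: running ratio 69/77, sense +
mesh 3 [33T→59T]: running ratio 207/413, sense −
ω_out/ω_in = -207/413

-207/413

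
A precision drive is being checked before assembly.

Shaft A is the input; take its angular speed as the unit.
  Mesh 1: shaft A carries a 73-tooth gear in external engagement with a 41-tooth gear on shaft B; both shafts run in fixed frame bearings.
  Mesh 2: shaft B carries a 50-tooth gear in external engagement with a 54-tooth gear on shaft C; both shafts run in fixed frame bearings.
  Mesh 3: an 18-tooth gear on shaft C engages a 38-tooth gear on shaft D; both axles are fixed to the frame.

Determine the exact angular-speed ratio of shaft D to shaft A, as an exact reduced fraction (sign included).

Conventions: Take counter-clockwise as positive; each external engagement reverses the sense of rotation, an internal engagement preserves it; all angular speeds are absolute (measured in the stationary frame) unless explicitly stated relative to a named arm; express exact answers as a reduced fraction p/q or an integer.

class = fixed-axis compound train [3 meshes; 3 ratios multiply, 3 sense flips]
mesh 1 [73T→41T]: running ratio 73/41, sense −
mesh 2 [50T→54T]: running ratio 1825/1107, sense +
mesh 3 [18T→38T]: running ratio 1825/2337, sense −
ω_out/ω_in = -1825/2337

-1825/2337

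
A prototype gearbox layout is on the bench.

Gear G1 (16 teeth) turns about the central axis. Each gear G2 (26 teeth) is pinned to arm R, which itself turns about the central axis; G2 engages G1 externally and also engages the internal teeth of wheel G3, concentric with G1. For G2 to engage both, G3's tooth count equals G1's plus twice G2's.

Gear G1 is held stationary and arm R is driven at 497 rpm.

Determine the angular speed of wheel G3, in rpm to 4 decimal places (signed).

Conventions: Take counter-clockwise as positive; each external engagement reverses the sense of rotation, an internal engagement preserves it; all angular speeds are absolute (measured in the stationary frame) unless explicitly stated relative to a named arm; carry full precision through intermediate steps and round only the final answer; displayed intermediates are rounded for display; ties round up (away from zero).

recognized (axles ride arm R): planetary set, 16/26/68 teeth
normalise by the input: solve with ω_arm = 1, then scale by 497 rpm
ring teeth: 16 + 2·26 = 68
16(ω_sun−ω_arm) = −68(ω_ring−ω_arm),  ω_sun = 0, ω_arm = 1
ω_ring = 1 − (16/68)(0−1) = 21/17
scale: ω_ring = 21/17 × 497 rpm = +613.9412 rpm

+613.9412 rpm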